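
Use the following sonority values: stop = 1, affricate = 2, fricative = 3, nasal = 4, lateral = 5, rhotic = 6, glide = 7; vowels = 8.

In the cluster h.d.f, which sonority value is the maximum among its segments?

3

/h/: fricative = 3.
/d/: stop = 1.
/f/: fricative = 3.
The maximum is 3.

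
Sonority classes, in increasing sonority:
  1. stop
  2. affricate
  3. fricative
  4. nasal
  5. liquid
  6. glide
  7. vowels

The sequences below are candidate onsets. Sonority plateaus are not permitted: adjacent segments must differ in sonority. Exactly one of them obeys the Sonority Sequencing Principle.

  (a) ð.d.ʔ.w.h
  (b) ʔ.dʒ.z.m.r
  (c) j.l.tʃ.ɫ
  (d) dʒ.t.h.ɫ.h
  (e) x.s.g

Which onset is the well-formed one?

(a) 3-1-1-6-3 → violates
(b) 1-2-3-4-5 → obeys
(c) 6-5-2-5 → violates
(d) 2-1-3-5-3 → violates
(e) 3-3-1 → violates

b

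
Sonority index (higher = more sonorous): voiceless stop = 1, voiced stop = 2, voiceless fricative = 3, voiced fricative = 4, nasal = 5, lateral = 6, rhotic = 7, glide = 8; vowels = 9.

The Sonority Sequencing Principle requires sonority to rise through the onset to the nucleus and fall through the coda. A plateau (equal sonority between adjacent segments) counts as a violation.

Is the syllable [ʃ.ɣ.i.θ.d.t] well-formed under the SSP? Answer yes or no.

Onset: /ʃ/ is a voiceless fricative (sonority 3), /ɣ/ is a voiced fricative (sonority 4); then the nucleus /i/ (sonority 9).
Onset profile 3-4-9 — rises to the nucleus.
Coda: /θ/ is a voiceless fricative (sonority 3), /d/ is a voiced stop (sonority 2), /t/ is a voiceless stop (sonority 1).
Coda profile 9-3-2-1 — falls from the nucleus.

yes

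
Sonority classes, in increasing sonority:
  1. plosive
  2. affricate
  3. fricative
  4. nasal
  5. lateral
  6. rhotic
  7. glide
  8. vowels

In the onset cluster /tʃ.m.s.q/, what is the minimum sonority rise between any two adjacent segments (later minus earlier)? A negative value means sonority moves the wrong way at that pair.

/tʃ/ — affricate, sonority 2.
/m/ — nasal, sonority 4.
/s/ — fricative, sonority 3.
/q/ — plosive, sonority 1.
/tʃ/→/m/: change +2.
/m/→/s/: change -1.
/s/→/q/: change -2.
Minimum = -2.

-2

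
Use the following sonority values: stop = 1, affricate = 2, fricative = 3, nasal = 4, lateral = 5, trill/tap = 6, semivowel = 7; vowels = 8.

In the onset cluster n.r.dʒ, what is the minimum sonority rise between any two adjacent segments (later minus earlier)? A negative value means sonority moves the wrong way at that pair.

/n/: nasal = 4.
/r/: trill/tap = 6.
/dʒ/: affricate = 2.
/n/→/r/: change +2.
/r/→/dʒ/: change -4.
Minimum = -4.

-4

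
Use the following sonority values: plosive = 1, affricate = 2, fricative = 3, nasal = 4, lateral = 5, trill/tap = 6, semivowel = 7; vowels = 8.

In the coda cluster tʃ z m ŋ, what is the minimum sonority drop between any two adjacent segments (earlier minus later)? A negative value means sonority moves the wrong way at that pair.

/tʃ/ is an affricate (sonority 2).
/z/ is a fricative (sonority 3).
/m/ is a nasal (sonority 4).
/ŋ/ is a nasal (sonority 4).
/tʃ/→/z/: change -1.
/z/→/m/: change -1.
/m/→/ŋ/: change +0.
Minimum = -1.

-1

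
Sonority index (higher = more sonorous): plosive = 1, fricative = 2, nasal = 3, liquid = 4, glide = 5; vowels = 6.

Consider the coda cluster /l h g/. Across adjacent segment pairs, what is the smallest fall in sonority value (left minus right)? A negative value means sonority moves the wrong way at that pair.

1

/l/: liquid = 4.
/h/: fricative = 2.
/g/: plosive = 1.
/l/→/h/: change +2.
/h/→/g/: change +1.
Minimum = 1.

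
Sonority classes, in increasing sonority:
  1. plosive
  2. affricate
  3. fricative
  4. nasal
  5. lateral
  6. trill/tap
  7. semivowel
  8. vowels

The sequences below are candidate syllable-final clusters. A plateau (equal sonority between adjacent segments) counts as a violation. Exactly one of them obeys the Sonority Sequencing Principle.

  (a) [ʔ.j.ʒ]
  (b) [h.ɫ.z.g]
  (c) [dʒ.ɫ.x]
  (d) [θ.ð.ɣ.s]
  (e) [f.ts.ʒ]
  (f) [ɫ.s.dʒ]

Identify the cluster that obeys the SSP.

f

(a) 1-7-3 → violates
(b) 3-5-3-1 → violates
(c) 2-5-3 → violates
(d) 3-3-3-3 → violates
(e) 3-2-3 → violates
(f) 5-3-2 → obeys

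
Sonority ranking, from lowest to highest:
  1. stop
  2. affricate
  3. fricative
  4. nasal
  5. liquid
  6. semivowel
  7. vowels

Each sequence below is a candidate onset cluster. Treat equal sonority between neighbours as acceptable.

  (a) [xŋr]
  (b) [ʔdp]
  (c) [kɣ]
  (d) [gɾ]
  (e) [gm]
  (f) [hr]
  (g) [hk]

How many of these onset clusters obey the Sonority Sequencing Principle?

6

(a) [xŋr]: profile 3-4-5 — obeys.
(b) [ʔdp]: profile 1-1-1 — obeys.
(c) [kɣ]: profile 1-3 — obeys.
(d) [gɾ]: profile 1-5 — obeys.
(e) [gm]: profile 1-4 — obeys.
(f) [hr]: profile 3-5 — obeys.
(g) [hk]: profile 3-1 — violates.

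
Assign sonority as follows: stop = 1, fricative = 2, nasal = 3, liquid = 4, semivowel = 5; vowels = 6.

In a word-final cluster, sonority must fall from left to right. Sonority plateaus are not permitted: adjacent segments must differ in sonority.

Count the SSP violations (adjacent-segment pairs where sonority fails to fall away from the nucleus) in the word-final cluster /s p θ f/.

2

/s/ is a fricative (sonority 2).
/p/ is a stop (sonority 1).
/θ/ is a fricative (sonority 2).
/f/ is a fricative (sonority 2).
/s/→/p/: 2→1 (falls) — ok.
/p/→/θ/: 1→2 (does not fall) — violation.
/θ/→/f/: 2→2 (plateau) — violation.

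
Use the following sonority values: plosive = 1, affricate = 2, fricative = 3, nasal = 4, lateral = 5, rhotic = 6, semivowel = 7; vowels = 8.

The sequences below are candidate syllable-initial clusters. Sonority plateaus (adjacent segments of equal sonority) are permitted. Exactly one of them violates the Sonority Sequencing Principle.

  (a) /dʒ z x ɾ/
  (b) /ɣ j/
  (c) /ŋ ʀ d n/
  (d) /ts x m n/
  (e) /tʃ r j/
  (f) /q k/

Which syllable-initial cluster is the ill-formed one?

(a) /dʒ z x ɾ/: profile 2-3-3-6 — obeys.
(b) /ɣ j/: profile 3-7 — obeys.
(c) /ŋ ʀ d n/: profile 4-6-1-4 — violates.
(d) /ts x m n/: profile 2-3-4-4 — obeys.
(e) /tʃ r j/: profile 2-6-7 — obeys.
(f) /q k/: profile 1-1 — obeys.

c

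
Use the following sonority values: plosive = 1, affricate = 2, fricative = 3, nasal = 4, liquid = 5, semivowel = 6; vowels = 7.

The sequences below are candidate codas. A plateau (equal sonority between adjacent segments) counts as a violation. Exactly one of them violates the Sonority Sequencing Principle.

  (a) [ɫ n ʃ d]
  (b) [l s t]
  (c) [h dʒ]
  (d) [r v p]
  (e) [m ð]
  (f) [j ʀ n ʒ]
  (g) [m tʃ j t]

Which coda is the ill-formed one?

(a) 5-4-3-1 → obeys
(b) 5-3-1 → obeys
(c) 3-2 → obeys
(d) 5-3-1 → obeys
(e) 4-3 → obeys
(f) 6-5-4-3 → obeys
(g) 4-2-6-1 → violates

g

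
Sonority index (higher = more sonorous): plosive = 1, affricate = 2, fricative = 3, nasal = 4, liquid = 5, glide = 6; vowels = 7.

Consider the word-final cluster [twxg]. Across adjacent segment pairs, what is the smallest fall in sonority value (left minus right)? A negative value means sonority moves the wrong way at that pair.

-5

/t/ is a plosive (sonority 1).
/w/ is a glide (sonority 6).
/x/ is a fricative (sonority 3).
/g/ is a plosive (sonority 1).
/t/→/w/: change -5.
/w/→/x/: change +3.
/x/→/g/: change +2.
Minimum = -5.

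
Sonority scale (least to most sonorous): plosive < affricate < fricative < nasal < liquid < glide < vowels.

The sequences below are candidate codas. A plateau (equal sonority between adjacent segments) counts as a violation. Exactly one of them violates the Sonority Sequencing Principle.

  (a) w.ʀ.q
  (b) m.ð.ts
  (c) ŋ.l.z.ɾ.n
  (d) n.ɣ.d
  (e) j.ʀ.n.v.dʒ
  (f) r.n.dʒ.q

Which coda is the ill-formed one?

(a) 6-5-1 → obeys
(b) 4-3-2 → obeys
(c) 4-5-3-5-4 → violates
(d) 4-3-1 → obeys
(e) 6-5-4-3-2 → obeys
(f) 5-4-2-1 → obeys

c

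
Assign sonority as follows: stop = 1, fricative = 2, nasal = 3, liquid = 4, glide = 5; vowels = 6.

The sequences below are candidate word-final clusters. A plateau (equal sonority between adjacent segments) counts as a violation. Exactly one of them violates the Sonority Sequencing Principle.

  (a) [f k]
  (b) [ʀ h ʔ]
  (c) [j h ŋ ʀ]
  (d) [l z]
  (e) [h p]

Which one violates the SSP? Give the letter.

(a) sonority 2-1: well-formed.
(b) sonority 4-2-1: well-formed.
(c) sonority 5-2-3-4: ill-formed.
(d) sonority 4-2: well-formed.
(e) sonority 2-1: well-formed.

c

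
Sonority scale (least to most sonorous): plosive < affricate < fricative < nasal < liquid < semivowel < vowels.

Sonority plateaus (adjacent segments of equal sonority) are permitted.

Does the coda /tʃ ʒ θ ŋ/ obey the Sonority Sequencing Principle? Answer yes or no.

no

/tʃ/ is an affricate (sonority 2).
/ʒ/ is a fricative (sonority 3).
/θ/ is a fricative (sonority 3).
/ŋ/ is a nasal (sonority 4).
The profile is 2-3-3-4. Between /tʃ/ (2) and /ʒ/ (3) sonority does not fall, so the cluster violates the SSP.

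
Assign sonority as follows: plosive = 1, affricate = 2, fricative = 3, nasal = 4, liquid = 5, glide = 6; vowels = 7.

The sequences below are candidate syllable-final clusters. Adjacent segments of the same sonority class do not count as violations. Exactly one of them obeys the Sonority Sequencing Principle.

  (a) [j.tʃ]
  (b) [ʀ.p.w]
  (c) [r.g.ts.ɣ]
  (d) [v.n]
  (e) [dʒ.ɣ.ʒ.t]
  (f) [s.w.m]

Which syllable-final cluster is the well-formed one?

a

(a) sonority 6-2: well-formed.
(b) sonority 5-1-6: ill-formed.
(c) sonority 5-1-2-3: ill-formed.
(d) sonority 3-4: ill-formed.
(e) sonority 2-3-3-1: ill-formed.
(f) sonority 3-6-4: ill-formed.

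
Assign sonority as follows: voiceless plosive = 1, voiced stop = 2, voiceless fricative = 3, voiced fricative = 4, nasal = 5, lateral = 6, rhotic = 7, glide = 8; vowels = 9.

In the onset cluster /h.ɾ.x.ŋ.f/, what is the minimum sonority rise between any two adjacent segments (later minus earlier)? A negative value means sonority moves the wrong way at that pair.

-4

/h/ is a voiceless fricative (sonority 3).
/ɾ/ is a rhotic (sonority 7).
/x/ is a voiceless fricative (sonority 3).
/ŋ/ is a nasal (sonority 5).
/f/ is a voiceless fricative (sonority 3).
/h/→/ɾ/: change +4.
/ɾ/→/x/: change -4.
/x/→/ŋ/: change +2.
/ŋ/→/f/: change -2.
Minimum = -4.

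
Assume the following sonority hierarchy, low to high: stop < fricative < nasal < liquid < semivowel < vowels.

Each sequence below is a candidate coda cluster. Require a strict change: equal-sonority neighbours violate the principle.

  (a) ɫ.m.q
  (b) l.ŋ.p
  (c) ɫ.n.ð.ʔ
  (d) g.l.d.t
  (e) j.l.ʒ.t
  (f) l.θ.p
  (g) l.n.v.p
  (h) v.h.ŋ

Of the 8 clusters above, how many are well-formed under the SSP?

(a) 4-3-1 → obeys
(b) 4-3-1 → obeys
(c) 4-3-2-1 → obeys
(d) 1-4-1-1 → violates
(e) 5-4-2-1 → obeys
(f) 4-2-1 → obeys
(g) 4-3-2-1 → obeys
(h) 2-2-3 → violates

6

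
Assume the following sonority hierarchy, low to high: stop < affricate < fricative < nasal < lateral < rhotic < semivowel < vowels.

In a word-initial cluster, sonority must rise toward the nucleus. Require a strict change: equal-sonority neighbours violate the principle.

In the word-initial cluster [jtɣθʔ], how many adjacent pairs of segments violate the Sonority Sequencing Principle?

/j/ is a semivowel (sonority 7).
/t/ is a stop (sonority 1).
/ɣ/ is a fricative (sonority 3).
/θ/ is a fricative (sonority 3).
/ʔ/ is a stop (sonority 1).
/j/→/t/: 7→1 (does not rise) — violation.
/t/→/ɣ/: 1→3 (rises) — ok.
/ɣ/→/θ/: 3→3 (plateau) — violation.
/θ/→/ʔ/: 3→1 (does not rise) — violation.

3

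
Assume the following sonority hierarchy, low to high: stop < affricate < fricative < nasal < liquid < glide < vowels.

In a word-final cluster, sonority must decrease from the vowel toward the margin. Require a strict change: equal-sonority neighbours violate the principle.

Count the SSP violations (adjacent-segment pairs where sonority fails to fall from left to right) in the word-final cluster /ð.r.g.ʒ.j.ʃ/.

3

/ð/ is a fricative (sonority 3).
/r/ is a liquid (sonority 5).
/g/ is a stop (sonority 1).
/ʒ/ is a fricative (sonority 3).
/j/ is a glide (sonority 6).
/ʃ/ is a fricative (sonority 3).
/ð/→/r/: 3→5 (does not fall) — violation.
/r/→/g/: 5→1 (falls) — ok.
/g/→/ʒ/: 1→3 (does not fall) — violation.
/ʒ/→/j/: 3→6 (does not fall) — violation.
/j/→/ʃ/: 6→3 (falls) — ok.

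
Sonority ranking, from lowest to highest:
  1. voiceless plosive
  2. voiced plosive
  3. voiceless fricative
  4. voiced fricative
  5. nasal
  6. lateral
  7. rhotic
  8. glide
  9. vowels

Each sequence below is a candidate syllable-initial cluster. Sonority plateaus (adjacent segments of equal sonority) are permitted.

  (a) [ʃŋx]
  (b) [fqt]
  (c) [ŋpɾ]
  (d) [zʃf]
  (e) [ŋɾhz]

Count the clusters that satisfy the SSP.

(a) 3-5-3 → violates
(b) 3-1-1 → violates
(c) 5-1-7 → violates
(d) 4-3-3 → violates
(e) 5-7-3-4 → violates

0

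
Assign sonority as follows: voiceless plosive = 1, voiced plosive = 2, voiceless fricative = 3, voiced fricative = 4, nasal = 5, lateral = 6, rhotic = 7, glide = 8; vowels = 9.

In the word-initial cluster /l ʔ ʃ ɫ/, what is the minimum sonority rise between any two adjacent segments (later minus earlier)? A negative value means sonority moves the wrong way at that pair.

-5

/l/: lateral = 6.
/ʔ/: voiceless plosive = 1.
/ʃ/: voiceless fricative = 3.
/ɫ/: lateral = 6.
/l/→/ʔ/: change -5.
/ʔ/→/ʃ/: change +2.
/ʃ/→/ɫ/: change +3.
Minimum = -5.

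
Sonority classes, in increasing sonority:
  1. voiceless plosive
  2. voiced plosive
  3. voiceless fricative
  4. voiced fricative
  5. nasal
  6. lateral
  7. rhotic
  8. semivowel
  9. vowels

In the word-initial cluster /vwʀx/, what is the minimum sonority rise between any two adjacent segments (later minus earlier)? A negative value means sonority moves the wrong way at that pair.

-4

/v/ — voiced fricative, sonority 4.
/w/ — semivowel, sonority 8.
/ʀ/ — rhotic, sonority 7.
/x/ — voiceless fricative, sonority 3.
/v/→/w/: change +4.
/w/→/ʀ/: change -1.
/ʀ/→/x/: change -4.
Minimum = -4.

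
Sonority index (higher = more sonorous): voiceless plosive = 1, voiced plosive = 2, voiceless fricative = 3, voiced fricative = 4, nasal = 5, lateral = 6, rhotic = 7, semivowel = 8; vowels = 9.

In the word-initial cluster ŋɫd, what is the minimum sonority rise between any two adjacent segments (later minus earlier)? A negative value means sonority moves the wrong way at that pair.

/ŋ/ — nasal, sonority 5.
/ɫ/ — lateral, sonority 6.
/d/ — voiced plosive, sonority 2.
/ŋ/→/ɫ/: change +1.
/ɫ/→/d/: change -4.
Minimum = -4.

-4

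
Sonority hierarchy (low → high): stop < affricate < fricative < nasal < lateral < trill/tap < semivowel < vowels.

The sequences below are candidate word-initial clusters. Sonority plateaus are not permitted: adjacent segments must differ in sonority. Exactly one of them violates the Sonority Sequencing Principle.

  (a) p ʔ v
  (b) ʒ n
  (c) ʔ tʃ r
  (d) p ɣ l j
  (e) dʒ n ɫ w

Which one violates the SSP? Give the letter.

a

(a) p ʔ v: profile 1-1-3 — violates.
(b) ʒ n: profile 3-4 — obeys.
(c) ʔ tʃ r: profile 1-2-6 — obeys.
(d) p ɣ l j: profile 1-3-5-7 — obeys.
(e) dʒ n ɫ w: profile 2-4-5-7 — obeys.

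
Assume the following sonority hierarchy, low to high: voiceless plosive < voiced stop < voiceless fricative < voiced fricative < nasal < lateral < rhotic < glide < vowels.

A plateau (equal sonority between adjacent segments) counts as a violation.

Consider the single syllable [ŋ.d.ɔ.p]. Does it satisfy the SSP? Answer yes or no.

Onset: /ŋ/ is a nasal (sonority 5), /d/ is a voiced stop (sonority 2); then the nucleus /ɔ/ (sonority 9).
Onset profile 5-2-9 — does not strictly rise throughout.
Coda: /p/ is a voiceless plosive (sonority 1).
Coda profile 9-1 — falls from the nucleus.

no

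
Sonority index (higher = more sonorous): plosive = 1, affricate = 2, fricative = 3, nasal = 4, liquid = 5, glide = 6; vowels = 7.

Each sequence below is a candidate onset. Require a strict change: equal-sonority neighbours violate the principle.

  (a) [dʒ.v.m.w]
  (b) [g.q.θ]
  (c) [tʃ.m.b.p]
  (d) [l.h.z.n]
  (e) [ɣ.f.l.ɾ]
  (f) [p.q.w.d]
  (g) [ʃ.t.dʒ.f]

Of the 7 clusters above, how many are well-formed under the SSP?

1

(a) [dʒ.v.m.w]: profile 2-3-4-6 — obeys.
(b) [g.q.θ]: profile 1-1-3 — violates.
(c) [tʃ.m.b.p]: profile 2-4-1-1 — violates.
(d) [l.h.z.n]: profile 5-3-3-4 — violates.
(e) [ɣ.f.l.ɾ]: profile 3-3-5-5 — violates.
(f) [p.q.w.d]: profile 1-1-6-1 — violates.
(g) [ʃ.t.dʒ.f]: profile 3-1-2-3 — violates.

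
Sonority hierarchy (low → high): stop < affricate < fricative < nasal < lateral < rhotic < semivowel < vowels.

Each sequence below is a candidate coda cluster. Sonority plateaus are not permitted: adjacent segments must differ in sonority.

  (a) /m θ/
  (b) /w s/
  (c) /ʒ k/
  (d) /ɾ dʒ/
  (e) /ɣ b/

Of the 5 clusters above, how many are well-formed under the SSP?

(a) 4-3 → obeys
(b) 7-3 → obeys
(c) 3-1 → obeys
(d) 6-2 → obeys
(e) 3-1 → obeys

5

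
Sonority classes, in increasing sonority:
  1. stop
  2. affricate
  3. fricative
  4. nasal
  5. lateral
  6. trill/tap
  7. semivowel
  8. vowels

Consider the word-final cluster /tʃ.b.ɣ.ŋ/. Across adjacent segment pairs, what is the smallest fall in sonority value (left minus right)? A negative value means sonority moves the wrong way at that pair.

/tʃ/ is an affricate (sonority 2).
/b/ is a stop (sonority 1).
/ɣ/ is a fricative (sonority 3).
/ŋ/ is a nasal (sonority 4).
/tʃ/→/b/: change +1.
/b/→/ɣ/: change -2.
/ɣ/→/ŋ/: change -1.
Minimum = -2.

-2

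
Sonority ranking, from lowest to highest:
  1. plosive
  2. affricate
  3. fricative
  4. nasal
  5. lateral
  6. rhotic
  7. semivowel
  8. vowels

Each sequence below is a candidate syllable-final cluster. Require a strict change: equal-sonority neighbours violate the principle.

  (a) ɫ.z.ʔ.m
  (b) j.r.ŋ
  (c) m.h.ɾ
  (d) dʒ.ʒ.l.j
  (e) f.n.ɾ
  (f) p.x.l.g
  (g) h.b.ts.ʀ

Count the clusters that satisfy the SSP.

(a) ɫ.z.ʔ.m: profile 5-3-1-4 — violates.
(b) j.r.ŋ: profile 7-6-4 — obeys.
(c) m.h.ɾ: profile 4-3-6 — violates.
(d) dʒ.ʒ.l.j: profile 2-3-5-7 — violates.
(e) f.n.ɾ: profile 3-4-6 — violates.
(f) p.x.l.g: profile 1-3-5-1 — violates.
(g) h.b.ts.ʀ: profile 3-1-2-6 — violates.

1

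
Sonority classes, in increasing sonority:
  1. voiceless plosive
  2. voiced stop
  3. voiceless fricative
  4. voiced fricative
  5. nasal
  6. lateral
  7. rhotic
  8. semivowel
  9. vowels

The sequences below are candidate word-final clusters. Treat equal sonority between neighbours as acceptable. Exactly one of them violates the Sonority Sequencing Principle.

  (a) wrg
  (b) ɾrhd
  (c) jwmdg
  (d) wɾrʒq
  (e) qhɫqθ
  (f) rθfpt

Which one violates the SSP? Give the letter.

e

(a) wrg: profile 8-7-2 — obeys.
(b) ɾrhd: profile 7-7-3-2 — obeys.
(c) jwmdg: profile 8-8-5-2-2 — obeys.
(d) wɾrʒq: profile 8-7-7-4-1 — obeys.
(e) qhɫqθ: profile 1-3-6-1-3 — violates.
(f) rθfpt: profile 7-3-3-1-1 — obeys.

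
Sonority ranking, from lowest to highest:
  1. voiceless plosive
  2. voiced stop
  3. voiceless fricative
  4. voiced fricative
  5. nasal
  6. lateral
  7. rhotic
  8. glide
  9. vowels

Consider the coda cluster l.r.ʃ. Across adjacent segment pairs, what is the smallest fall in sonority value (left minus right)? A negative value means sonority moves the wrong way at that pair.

-1

/l/ — lateral, sonority 6.
/r/ — rhotic, sonority 7.
/ʃ/ — voiceless fricative, sonority 3.
/l/→/r/: change -1.
/r/→/ʃ/: change +4.
Minimum = -1.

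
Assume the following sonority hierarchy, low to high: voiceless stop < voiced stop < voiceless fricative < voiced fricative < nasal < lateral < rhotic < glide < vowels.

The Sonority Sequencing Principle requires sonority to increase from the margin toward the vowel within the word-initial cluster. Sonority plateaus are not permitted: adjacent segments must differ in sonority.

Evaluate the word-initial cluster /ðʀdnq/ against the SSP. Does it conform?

no

/ð/: voiced fricative = 4.
/ʀ/: rhotic = 7.
/d/: voiced stop = 2.
/n/: nasal = 5.
/q/: voiceless stop = 1.
The profile is 4-7-2-5-1. Between /ʀ/ (7) and /d/ (2) sonority does not rise, so the cluster violates the SSP.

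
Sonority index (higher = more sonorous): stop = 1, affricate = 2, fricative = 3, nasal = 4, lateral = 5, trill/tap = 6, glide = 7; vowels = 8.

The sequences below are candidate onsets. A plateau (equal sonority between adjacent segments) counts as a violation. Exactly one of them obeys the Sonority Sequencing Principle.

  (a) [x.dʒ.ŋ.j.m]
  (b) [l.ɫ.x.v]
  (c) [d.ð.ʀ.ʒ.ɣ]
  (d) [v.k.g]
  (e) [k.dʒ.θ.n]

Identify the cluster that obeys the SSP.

e

(a) 3-2-4-7-4 → violates
(b) 5-5-3-3 → violates
(c) 1-3-6-3-3 → violates
(d) 3-1-1 → violates
(e) 1-2-3-4 → obeys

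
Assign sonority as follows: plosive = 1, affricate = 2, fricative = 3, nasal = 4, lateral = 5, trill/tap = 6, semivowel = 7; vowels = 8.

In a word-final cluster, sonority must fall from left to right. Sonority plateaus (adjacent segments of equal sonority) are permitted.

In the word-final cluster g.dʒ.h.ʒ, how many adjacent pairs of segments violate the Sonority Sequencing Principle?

/g/ — plosive, sonority 1.
/dʒ/ — affricate, sonority 2.
/h/ — fricative, sonority 3.
/ʒ/ — fricative, sonority 3.
/g/→/dʒ/: 1→2 (does not fall) — violation.
/dʒ/→/h/: 2→3 (does not fall) — violation.
/h/→/ʒ/: 3→3 (plateau, allowed) — ok.

2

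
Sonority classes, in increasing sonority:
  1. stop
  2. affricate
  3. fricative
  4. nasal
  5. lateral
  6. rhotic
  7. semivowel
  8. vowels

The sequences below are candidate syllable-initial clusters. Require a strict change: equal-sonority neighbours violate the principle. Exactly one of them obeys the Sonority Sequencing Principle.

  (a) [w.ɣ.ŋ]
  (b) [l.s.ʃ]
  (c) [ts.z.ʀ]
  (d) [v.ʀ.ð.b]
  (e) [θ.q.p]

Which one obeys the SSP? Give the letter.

(a) 7-3-4 → violates
(b) 5-3-3 → violates
(c) 2-3-6 → obeys
(d) 3-6-3-1 → violates
(e) 3-1-1 → violates

c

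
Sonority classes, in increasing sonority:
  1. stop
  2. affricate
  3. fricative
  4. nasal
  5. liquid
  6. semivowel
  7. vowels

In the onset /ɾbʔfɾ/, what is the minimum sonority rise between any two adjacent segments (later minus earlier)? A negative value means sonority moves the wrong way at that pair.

-4

/ɾ/: liquid = 5.
/b/: stop = 1.
/ʔ/: stop = 1.
/f/: fricative = 3.
/ɾ/: liquid = 5.
/ɾ/→/b/: change -4.
/b/→/ʔ/: change +0.
/ʔ/→/f/: change +2.
/f/→/ɾ/: change +2.
Minimum = -4.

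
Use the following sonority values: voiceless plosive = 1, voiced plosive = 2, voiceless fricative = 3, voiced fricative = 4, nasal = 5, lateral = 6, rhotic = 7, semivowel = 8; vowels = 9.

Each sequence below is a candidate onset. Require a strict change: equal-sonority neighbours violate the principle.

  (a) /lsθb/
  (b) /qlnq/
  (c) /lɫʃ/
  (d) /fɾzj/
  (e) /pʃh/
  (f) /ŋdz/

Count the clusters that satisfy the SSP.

0

(a) 6-3-3-2 → violates
(b) 1-6-5-1 → violates
(c) 6-6-3 → violates
(d) 3-7-4-8 → violates
(e) 1-3-3 → violates
(f) 5-2-4 → violates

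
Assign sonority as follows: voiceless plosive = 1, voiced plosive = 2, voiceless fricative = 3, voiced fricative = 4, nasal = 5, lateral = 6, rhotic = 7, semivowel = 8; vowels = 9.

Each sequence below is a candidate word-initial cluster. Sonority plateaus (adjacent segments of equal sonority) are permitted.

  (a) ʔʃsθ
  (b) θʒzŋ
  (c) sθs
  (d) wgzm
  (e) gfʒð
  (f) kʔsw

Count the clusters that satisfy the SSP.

5

(a) sonority 1-3-3-3: well-formed.
(b) sonority 3-4-4-5: well-formed.
(c) sonority 3-3-3: well-formed.
(d) sonority 8-2-4-5: ill-formed.
(e) sonority 2-3-4-4: well-formed.
(f) sonority 1-1-3-8: well-formed.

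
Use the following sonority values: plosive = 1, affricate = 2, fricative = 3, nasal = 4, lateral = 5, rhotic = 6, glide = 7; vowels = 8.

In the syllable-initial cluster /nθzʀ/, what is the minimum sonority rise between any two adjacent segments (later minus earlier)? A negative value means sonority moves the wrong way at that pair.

/n/ — nasal, sonority 4.
/θ/ — fricative, sonority 3.
/z/ — fricative, sonority 3.
/ʀ/ — rhotic, sonority 6.
/n/→/θ/: change -1.
/θ/→/z/: change +0.
/z/→/ʀ/: change +3.
Minimum = -1.

-1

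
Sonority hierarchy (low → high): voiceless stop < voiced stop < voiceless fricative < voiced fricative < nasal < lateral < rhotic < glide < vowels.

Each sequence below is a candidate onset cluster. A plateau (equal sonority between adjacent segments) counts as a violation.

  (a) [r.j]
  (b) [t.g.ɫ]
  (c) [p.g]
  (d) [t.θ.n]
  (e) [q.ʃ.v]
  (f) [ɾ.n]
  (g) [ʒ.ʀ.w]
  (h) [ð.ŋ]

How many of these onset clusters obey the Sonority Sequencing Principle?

(a) sonority 7-8: well-formed.
(b) sonority 1-2-6: well-formed.
(c) sonority 1-2: well-formed.
(d) sonority 1-3-5: well-formed.
(e) sonority 1-3-4: well-formed.
(f) sonority 7-5: ill-formed.
(g) sonority 4-7-8: well-formed.
(h) sonority 4-5: well-formed.

7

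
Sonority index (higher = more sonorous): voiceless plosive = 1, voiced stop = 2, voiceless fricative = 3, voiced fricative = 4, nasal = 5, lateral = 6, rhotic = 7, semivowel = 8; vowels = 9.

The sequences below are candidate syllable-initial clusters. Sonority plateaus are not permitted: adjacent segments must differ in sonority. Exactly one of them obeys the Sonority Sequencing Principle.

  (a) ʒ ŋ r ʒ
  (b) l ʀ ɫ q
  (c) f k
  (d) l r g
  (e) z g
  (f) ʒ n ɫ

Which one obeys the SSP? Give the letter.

f

(a) 4-5-7-4 → violates
(b) 6-7-6-1 → violates
(c) 3-1 → violates
(d) 6-7-2 → violates
(e) 4-2 → violates
(f) 4-5-6 → obeys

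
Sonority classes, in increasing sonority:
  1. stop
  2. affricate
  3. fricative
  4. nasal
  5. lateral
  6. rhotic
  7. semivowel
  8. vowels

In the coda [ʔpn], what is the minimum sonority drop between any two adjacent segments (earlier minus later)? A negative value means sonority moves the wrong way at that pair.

-3

/ʔ/ is a stop (sonority 1).
/p/ is a stop (sonority 1).
/n/ is a nasal (sonority 4).
/ʔ/→/p/: change +0.
/p/→/n/: change -3.
Minimum = -3.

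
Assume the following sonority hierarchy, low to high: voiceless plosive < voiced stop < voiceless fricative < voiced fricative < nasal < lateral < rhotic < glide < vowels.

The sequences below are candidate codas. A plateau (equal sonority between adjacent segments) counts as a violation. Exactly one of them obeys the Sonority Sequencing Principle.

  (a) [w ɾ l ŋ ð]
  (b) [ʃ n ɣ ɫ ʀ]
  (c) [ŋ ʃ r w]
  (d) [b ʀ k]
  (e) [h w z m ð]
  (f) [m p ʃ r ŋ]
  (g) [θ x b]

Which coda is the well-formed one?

(a) [w ɾ l ŋ ð]: profile 8-7-6-5-4 — obeys.
(b) [ʃ n ɣ ɫ ʀ]: profile 3-5-4-6-7 — violates.
(c) [ŋ ʃ r w]: profile 5-3-7-8 — violates.
(d) [b ʀ k]: profile 2-7-1 — violates.
(e) [h w z m ð]: profile 3-8-4-5-4 — violates.
(f) [m p ʃ r ŋ]: profile 5-1-3-7-5 — violates.
(g) [θ x b]: profile 3-3-2 — violates.

a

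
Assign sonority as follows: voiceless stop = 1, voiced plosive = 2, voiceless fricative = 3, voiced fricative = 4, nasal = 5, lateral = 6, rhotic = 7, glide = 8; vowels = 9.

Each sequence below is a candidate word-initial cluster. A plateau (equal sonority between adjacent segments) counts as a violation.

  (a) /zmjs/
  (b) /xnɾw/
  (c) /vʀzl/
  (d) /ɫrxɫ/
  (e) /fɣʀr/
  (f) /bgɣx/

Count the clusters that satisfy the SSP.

(a) 4-5-8-3 → violates
(b) 3-5-7-8 → obeys
(c) 4-7-4-6 → violates
(d) 6-7-3-6 → violates
(e) 3-4-7-7 → violates
(f) 2-2-4-3 → violates

1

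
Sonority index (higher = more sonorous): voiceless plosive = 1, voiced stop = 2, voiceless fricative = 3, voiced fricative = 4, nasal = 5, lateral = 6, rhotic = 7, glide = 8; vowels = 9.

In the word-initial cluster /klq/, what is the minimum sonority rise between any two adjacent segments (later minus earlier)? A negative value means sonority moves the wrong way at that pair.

/k/ — voiceless plosive, sonority 1.
/l/ — lateral, sonority 6.
/q/ — voiceless plosive, sonority 1.
/k/→/l/: change +5.
/l/→/q/: change -5.
Minimum = -5.

-5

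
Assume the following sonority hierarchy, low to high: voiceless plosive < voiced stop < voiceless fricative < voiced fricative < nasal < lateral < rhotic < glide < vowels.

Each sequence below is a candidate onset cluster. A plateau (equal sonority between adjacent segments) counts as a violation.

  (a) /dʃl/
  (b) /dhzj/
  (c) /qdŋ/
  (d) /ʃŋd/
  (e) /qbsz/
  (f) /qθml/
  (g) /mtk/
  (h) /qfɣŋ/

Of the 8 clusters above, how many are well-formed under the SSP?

6

(a) 2-3-6 → obeys
(b) 2-3-4-8 → obeys
(c) 1-2-5 → obeys
(d) 3-5-2 → violates
(e) 1-2-3-4 → obeys
(f) 1-3-5-6 → obeys
(g) 5-1-1 → violates
(h) 1-3-4-5 → obeys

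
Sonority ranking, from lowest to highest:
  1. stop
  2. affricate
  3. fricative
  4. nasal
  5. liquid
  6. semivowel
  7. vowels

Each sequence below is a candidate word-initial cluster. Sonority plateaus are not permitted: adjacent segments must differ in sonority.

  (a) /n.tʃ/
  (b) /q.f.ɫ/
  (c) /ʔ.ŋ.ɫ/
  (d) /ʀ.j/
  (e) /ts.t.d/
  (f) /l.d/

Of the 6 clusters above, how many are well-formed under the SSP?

(a) 4-2 → violates
(b) 1-3-5 → obeys
(c) 1-4-5 → obeys
(d) 5-6 → obeys
(e) 2-1-1 → violates
(f) 5-1 → violates

3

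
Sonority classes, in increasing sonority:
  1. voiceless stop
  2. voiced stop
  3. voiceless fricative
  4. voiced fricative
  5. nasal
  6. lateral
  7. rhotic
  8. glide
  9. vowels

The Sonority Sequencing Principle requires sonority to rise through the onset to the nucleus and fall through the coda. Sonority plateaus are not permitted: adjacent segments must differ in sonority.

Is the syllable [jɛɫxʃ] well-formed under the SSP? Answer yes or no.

Onset: /j/ is a glide (sonority 8); then the nucleus /ɛ/ (sonority 9).
Onset profile 8-9 — rises to the nucleus.
Coda: /ɫ/ is a lateral (sonority 6), /x/ is a voiceless fricative (sonority 3), /ʃ/ is a voiceless fricative (sonority 3).
Coda profile 9-6-3-3 — does not strictly fall throughout.

no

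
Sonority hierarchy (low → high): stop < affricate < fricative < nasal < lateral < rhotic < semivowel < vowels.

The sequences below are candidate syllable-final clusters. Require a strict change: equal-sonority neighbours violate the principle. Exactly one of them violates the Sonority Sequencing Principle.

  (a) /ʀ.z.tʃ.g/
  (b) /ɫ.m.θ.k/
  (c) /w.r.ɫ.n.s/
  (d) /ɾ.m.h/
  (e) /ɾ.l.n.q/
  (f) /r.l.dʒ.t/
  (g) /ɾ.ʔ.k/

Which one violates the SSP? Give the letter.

(a) /ʀ.z.tʃ.g/: profile 6-3-2-1 — obeys.
(b) /ɫ.m.θ.k/: profile 5-4-3-1 — obeys.
(c) /w.r.ɫ.n.s/: profile 7-6-5-4-3 — obeys.
(d) /ɾ.m.h/: profile 6-4-3 — obeys.
(e) /ɾ.l.n.q/: profile 6-5-4-1 — obeys.
(f) /r.l.dʒ.t/: profile 6-5-2-1 — obeys.
(g) /ɾ.ʔ.k/: profile 6-1-1 — violates.

g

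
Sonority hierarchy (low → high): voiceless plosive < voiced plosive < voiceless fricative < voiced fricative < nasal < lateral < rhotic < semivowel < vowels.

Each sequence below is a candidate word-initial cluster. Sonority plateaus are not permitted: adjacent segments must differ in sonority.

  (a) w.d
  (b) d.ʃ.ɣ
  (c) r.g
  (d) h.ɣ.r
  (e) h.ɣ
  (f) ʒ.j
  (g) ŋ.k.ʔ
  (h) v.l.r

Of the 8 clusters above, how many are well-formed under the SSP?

5

(a) 8-2 → violates
(b) 2-3-4 → obeys
(c) 7-2 → violates
(d) 3-4-7 → obeys
(e) 3-4 → obeys
(f) 4-8 → obeys
(g) 5-1-1 → violates
(h) 4-6-7 → obeys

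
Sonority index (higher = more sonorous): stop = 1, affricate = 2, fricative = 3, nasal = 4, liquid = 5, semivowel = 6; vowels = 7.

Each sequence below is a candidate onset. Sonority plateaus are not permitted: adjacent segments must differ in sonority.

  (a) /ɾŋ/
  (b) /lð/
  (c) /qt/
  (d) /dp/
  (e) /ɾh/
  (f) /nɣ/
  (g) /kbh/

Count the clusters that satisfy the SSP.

0

(a) sonority 5-4: ill-formed.
(b) sonority 5-3: ill-formed.
(c) sonority 1-1: ill-formed.
(d) sonority 1-1: ill-formed.
(e) sonority 5-3: ill-formed.
(f) sonority 4-3: ill-formed.
(g) sonority 1-1-3: ill-formed.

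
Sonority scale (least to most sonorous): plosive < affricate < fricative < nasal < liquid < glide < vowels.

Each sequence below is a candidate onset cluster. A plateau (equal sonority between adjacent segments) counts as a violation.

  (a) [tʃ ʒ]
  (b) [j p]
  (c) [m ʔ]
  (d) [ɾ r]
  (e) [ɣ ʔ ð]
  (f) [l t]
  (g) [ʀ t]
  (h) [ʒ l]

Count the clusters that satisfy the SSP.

(a) 2-3 → obeys
(b) 6-1 → violates
(c) 4-1 → violates
(d) 5-5 → violates
(e) 3-1-3 → violates
(f) 5-1 → violates
(g) 5-1 → violates
(h) 3-5 → obeys

2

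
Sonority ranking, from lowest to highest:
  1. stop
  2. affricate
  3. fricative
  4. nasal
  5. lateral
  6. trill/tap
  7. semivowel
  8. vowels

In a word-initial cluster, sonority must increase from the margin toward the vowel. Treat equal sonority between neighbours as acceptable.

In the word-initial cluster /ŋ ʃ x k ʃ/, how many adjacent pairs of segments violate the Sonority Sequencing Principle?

2

/ŋ/ is a nasal (sonority 4).
/ʃ/ is a fricative (sonority 3).
/x/ is a fricative (sonority 3).
/k/ is a stop (sonority 1).
/ʃ/ is a fricative (sonority 3).
/ŋ/→/ʃ/: 4→3 (does not rise) — violation.
/ʃ/→/x/: 3→3 (plateau, allowed) — ok.
/x/→/k/: 3→1 (does not rise) — violation.
/k/→/ʃ/: 1→3 (rises) — ok.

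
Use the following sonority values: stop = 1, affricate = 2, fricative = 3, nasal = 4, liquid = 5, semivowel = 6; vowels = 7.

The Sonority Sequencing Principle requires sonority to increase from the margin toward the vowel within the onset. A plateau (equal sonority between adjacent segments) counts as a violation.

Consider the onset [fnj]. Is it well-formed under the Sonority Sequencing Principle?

/f/: fricative = 3.
/n/: nasal = 4.
/j/: semivowel = 6.
The profile 3-4-6 strictly rises, so the onset satisfies the SSP.

yes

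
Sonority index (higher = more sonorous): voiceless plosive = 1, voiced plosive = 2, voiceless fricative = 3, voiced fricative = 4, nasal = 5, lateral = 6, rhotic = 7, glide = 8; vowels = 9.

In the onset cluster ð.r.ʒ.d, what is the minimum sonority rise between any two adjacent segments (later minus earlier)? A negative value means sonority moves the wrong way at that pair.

/ð/ is a voiced fricative (sonority 4).
/r/ is a rhotic (sonority 7).
/ʒ/ is a voiced fricative (sonority 4).
/d/ is a voiced plosive (sonority 2).
/ð/→/r/: change +3.
/r/→/ʒ/: change -3.
/ʒ/→/d/: change -2.
Minimum = -3.

-3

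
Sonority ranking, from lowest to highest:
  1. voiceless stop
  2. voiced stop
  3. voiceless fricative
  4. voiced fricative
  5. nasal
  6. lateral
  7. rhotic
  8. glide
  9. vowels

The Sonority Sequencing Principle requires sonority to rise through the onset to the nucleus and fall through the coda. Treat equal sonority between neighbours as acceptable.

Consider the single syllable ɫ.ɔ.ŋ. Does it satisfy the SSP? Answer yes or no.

Onset: /ɫ/ is a lateral (sonority 6); then the nucleus /ɔ/ (sonority 9).
Onset profile 6-9 — rises to the nucleus.
Coda: /ŋ/ is a nasal (sonority 5).
Coda profile 9-5 — falls from the nucleus.

yes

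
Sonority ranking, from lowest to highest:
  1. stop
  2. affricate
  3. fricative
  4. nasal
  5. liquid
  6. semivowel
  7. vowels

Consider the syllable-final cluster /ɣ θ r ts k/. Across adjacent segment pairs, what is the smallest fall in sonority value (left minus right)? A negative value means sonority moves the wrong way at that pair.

/ɣ/: fricative = 3.
/θ/: fricative = 3.
/r/: liquid = 5.
/ts/: affricate = 2.
/k/: stop = 1.
/ɣ/→/θ/: change +0.
/θ/→/r/: change -2.
/r/→/ts/: change +3.
/ts/→/k/: change +1.
Minimum = -2.

-2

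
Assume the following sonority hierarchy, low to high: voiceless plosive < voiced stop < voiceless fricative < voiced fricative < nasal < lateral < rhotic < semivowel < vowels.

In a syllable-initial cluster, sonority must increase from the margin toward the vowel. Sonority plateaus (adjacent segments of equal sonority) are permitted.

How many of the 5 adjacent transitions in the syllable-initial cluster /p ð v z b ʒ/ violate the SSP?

/p/: voiceless plosive = 1.
/ð/: voiced fricative = 4.
/v/: voiced fricative = 4.
/z/: voiced fricative = 4.
/b/: voiced stop = 2.
/ʒ/: voiced fricative = 4.
/p/→/ð/: 1→4 (rises) — ok.
/ð/→/v/: 4→4 (plateau, allowed) — ok.
/v/→/z/: 4→4 (plateau, allowed) — ok.
/z/→/b/: 4→2 (does not rise) — violation.
/b/→/ʒ/: 2→4 (rises) — ok.

1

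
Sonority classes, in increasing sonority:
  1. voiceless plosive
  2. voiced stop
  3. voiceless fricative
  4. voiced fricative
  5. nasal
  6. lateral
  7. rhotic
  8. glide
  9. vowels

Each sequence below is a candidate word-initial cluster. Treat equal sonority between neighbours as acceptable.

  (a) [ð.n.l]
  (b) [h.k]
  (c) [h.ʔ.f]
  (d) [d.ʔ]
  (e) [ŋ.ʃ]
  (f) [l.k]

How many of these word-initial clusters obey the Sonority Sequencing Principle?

(a) sonority 4-5-6: well-formed.
(b) sonority 3-1: ill-formed.
(c) sonority 3-1-3: ill-formed.
(d) sonority 2-1: ill-formed.
(e) sonority 5-3: ill-formed.
(f) sonority 6-1: ill-formed.

1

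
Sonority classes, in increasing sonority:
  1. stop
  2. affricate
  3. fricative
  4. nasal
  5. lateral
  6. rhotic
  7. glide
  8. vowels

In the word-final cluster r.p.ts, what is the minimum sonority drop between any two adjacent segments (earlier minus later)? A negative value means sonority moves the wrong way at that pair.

-1

/r/: rhotic = 6.
/p/: stop = 1.
/ts/: affricate = 2.
/r/→/p/: change +5.
/p/→/ts/: change -1.
Minimum = -1.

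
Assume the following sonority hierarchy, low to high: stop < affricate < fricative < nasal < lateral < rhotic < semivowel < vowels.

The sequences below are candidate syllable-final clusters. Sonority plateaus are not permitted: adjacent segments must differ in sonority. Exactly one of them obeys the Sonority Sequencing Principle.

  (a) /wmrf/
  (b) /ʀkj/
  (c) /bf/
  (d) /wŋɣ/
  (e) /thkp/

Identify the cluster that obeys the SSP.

d

(a) /wmrf/: profile 7-4-6-3 — violates.
(b) /ʀkj/: profile 6-1-7 — violates.
(c) /bf/: profile 1-3 — violates.
(d) /wŋɣ/: profile 7-4-3 — obeys.
(e) /thkp/: profile 1-3-1-1 — violates.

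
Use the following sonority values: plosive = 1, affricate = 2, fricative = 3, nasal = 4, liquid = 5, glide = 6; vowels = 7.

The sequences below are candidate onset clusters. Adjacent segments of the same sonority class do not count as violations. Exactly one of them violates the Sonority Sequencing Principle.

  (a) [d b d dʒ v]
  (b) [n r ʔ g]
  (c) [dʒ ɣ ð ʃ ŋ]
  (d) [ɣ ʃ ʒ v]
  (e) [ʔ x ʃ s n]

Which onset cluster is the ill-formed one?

(a) [d b d dʒ v]: profile 1-1-1-2-3 — obeys.
(b) [n r ʔ g]: profile 4-5-1-1 — violates.
(c) [dʒ ɣ ð ʃ ŋ]: profile 2-3-3-3-4 — obeys.
(d) [ɣ ʃ ʒ v]: profile 3-3-3-3 — obeys.
(e) [ʔ x ʃ s n]: profile 1-3-3-3-4 — obeys.

b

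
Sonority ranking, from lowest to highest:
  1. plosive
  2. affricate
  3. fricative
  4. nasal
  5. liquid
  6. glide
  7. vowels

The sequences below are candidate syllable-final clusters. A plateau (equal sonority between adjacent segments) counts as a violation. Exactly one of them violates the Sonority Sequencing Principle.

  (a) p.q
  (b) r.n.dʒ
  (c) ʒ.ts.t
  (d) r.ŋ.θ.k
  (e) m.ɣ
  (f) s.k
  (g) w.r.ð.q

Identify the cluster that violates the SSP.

(a) sonority 1-1: ill-formed.
(b) sonority 5-4-2: well-formed.
(c) sonority 3-2-1: well-formed.
(d) sonority 5-4-3-1: well-formed.
(e) sonority 4-3: well-formed.
(f) sonority 3-1: well-formed.
(g) sonority 6-5-3-1: well-formed.

a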